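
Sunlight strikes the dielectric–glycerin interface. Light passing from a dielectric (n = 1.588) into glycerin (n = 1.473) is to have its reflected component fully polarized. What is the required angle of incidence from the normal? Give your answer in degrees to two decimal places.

At Brewster's angle the reflected and refracted rays are perpendicular, which with Snell's law gives tan θ_B = n₂/n₁.
Brewster's condition: tan θ_B = n₂/n₁ = 1.473/1.588 = 0.9276.
θ_B = arctan(0.9276) = 42.85°.

θ_B ≈ 42.85°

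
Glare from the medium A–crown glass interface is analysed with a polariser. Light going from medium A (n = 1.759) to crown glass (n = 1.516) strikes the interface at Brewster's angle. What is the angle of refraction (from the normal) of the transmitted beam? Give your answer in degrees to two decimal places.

First find Brewster's angle: tan θ_B = 1.516/1.759 = 0.8619, giving θ_B = 40.76°.
Since θ_B + θ_t = 90° at Brewster incidence, θ_t = 90° − 40.76° = 49.24°.

θ_t ≈ 49.24°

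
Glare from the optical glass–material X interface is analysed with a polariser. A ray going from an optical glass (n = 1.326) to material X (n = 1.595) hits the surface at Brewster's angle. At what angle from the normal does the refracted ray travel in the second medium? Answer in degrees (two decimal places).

tan θ_B = n₂/n₁ = 1.595/1.326 = 1.2029, so θ_B = 50.26°.
At Brewster's angle the reflected and refracted rays are perpendicular, so θ_t = 90° − θ_B = 90° − 50.26° = 39.74°.

θ_t ≈ 39.74°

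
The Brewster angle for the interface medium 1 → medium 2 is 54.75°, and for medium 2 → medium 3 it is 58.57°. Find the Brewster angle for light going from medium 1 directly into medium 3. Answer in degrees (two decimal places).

θ_B ≈ 66.64°

Each Brewster angle gives a ratio: n₂/n₁ = tan 54.75° = 1.4150, n₃/n₂ = tan 58.57° = 1.6363.
n₃/n₁ = 2.3154. Then tan θ_B(1→3) = n₃/n₁, so θ_B(1→3) = arctan(2.3154) = 66.64°.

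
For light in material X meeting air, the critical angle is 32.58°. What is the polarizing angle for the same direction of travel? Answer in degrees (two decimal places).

sin θ_c = n₂/n₁, so n₂/n₁ = sin 32.58° = 0.5385.
Brewster: tan θ_B = n₂/n₁ = 0.5385.
θ_B = arctan(0.5385) = 28.30°.

θ_B ≈ 28.30°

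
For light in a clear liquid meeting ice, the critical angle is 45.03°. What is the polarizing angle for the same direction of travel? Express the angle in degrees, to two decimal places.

n₂/n₁ = sin θ_c = sin 45.03° = 0.7075.
tan θ_B equals the same ratio, so θ_B = arctan(0.7075) = 35.28°.

θ_B ≈ 35.28°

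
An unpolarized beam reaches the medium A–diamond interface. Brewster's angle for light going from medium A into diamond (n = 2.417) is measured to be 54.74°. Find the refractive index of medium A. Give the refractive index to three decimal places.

n ≈ 1.709

At Brewster's angle, tan θ_B = n₂/n₁ with n₁ on the incident side (medium A) and n₂ on the transmitted side (diamond).
n₁ = n₂ / tan θ_B = 2.417 / tan 54.74° = 1.709.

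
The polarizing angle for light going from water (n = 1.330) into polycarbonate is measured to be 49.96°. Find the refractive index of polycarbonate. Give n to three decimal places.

At the polarizing angle, tan θ_B = n₂/n₁ with n₁ on the incident side (water) and n₂ on the transmitted side (polycarbonate).
n₂ = n₁ tan θ_B = 1.330 × tan 49.96° = 1.583.

n ≈ 1.583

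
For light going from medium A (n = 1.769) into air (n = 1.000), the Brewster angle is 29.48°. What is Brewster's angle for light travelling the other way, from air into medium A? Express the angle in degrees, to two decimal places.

θ_B' ≈ 60.52°

The two Brewster angles are complementary: θ_B' = 90° − θ_B = 90° − 29.48° = 60.52°.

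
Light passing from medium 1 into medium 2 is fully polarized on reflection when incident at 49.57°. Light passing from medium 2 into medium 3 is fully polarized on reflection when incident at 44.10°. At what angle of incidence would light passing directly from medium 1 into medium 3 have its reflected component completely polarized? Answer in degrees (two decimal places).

n₂/n₁ = tan 49.57° = 1.1738 and n₃/n₂ = tan 44.10° = 0.9691.
Multiplying, n₃/n₁ = 1.1738 × 0.9691 = 1.1374, and θ_B(1→3) = arctan 1.1374 = 48.68°.

θ_B ≈ 48.68°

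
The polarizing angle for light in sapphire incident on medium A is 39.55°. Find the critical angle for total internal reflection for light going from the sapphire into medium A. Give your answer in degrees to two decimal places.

n₂/n₁ = tan 39.55° = 0.8258; the critical angle satisfies sin θ_c = n₂/n₁.
θ_c = arcsin(0.8258) = 55.67°.

θ_c ≈ 55.67°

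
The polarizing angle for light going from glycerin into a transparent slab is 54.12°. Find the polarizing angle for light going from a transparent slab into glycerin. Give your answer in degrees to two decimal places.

θ_B' ≈ 35.88°

The two Brewster angles are complementary: θ_B' = 90° − θ_B = 90° − 54.12° = 35.88°.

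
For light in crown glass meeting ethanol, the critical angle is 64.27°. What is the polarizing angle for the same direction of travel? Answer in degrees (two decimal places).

θ_B ≈ 42.01°

sin θ_c = n₂/n₁, so n₂/n₁ = sin 64.27° = 0.9008.
Brewster: tan θ_B = n₂/n₁ = 0.9008.
θ_B = arctan(0.9008) = 42.01°.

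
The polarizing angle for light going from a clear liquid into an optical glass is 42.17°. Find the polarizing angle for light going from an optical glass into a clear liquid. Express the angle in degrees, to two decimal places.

θ_B' ≈ 47.83°

Reversing the direction swaps n₁ and n₂, so tan θ_B' = 1/tan θ_B and θ_B' = 90° − θ_B.
Hence θ_B' = 90° − 42.17° = 47.83°.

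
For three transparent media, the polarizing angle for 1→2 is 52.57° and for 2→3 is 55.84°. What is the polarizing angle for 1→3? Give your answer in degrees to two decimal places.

θ_B ≈ 62.55°

n₂/n₁ = tan 52.57° = 1.3065 and n₃/n₂ = tan 55.84° = 1.4737.
Multiplying, n₃/n₁ = 1.3065 × 1.4737 = 1.9254, and θ_B(1→3) = arctan 1.9254 = 62.55°.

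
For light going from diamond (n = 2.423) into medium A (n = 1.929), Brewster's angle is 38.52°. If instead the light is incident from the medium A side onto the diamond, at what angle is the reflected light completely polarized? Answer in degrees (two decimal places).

θ_B' ≈ 51.48°

tan θ_B' = n₁/n₂ = 1/tan θ_B, so θ_B' = 90° − θ_B.
θ_B' = 90° − 38.52° = 51.48°.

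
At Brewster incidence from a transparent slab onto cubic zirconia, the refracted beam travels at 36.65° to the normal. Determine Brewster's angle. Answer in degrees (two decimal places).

θ_B ≈ 53.35°

Brewster's condition makes the reflected and refracted beams perpendicular: θ_B + θ_t = 90°.
θ_B = 90° − 36.65° = 53.35°.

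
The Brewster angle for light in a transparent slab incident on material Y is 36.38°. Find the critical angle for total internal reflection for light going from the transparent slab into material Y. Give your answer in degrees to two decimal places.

n₂/n₁ = tan 36.38° = 0.7367; the critical angle satisfies sin θ_c = n₂/n₁.
θ_c = arcsin(0.7367) = 47.45°.

θ_c ≈ 47.45°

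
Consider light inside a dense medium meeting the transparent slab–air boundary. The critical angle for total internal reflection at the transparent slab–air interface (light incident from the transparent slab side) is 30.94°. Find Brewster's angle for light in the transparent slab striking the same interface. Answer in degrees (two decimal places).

θ_B ≈ 27.21°

sin θ_c = n₂/n₁, so n₂/n₁ = sin 30.94° = 0.5141.
Brewster: tan θ_B = n₂/n₁ = 0.5141.
θ_B = arctan(0.5141) = 27.21°.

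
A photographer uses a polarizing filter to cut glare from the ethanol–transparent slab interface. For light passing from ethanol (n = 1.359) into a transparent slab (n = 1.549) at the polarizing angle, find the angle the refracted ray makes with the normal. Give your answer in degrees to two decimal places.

First find Brewster's angle: tan θ_B = 1.549/1.359 = 1.1398, giving θ_B = 48.74°.
At Brewster's angle the reflected and refracted rays are perpendicular, so θ_t = 90° − θ_B = 90° − 48.74° = 41.26°.

θ_t ≈ 41.26°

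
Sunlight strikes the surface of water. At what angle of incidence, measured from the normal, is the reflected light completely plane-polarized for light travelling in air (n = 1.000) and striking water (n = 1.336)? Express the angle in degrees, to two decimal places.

The reflected p-component vanishes when tan θ_B = n₂/n₁.
tan θ_B = n₂/n₁ = 1.336/1.000 = 1.3360.
So θ_B = arctan 1.3360 = 53.19°.

θ_B ≈ 53.19°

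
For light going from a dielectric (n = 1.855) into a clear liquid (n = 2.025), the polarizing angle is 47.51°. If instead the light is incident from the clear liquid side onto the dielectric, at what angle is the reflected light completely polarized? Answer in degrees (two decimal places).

tan θ_B' = n₁/n₂ = 1/tan θ_B, so θ_B' = 90° − θ_B.
θ_B' = 90° − 47.51° = 42.49°.

θ_B' ≈ 42.49°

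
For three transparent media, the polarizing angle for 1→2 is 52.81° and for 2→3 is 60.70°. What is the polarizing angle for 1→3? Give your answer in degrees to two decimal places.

Each Brewster angle gives a ratio: n₂/n₁ = tan 52.81° = 1.3179, n₃/n₂ = tan 60.70° = 1.7820.
n₃/n₁ = 2.3485. Then tan θ_B(1→3) = n₃/n₁, so θ_B(1→3) = arctan(2.3485) = 66.94°.

θ_B ≈ 66.94°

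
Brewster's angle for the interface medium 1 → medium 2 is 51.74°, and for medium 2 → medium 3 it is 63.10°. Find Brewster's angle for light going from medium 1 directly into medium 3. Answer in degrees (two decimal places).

n₂/n₁ = tan 51.74° = 1.2680 and n₃/n₂ = tan 63.10° = 1.9711.
n₃/n₁ = 2.4994. Then tan θ_B(1→3) = n₃/n₁, so θ_B(1→3) = arctan(2.4994) = 68.19°.

θ_B ≈ 68.19°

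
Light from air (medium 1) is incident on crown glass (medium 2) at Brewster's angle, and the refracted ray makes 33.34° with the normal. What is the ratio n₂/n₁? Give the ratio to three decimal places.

n₂/n₁ ≈ 1.520

At Brewster incidence θ_B = 90° − θ_t = 90° − 33.34° = 56.66°.
Then n₂/n₁ = tan θ_B = tan 56.66° = 1.520.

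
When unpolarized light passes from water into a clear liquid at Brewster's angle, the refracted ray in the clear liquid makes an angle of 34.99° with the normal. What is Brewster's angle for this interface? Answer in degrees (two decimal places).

Since the reflected and refracted rays are at right angles at the polarizing angle, θ_B + θ_t = 90°.
θ_B = 90° − 34.99° = 55.01°.

θ_B ≈ 55.01°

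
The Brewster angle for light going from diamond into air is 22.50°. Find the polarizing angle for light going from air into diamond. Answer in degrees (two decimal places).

θ_B' ≈ 67.50°

Reversing the direction swaps n₁ and n₂, so tan θ_B' = 1/tan θ_B and θ_B' = 90° − θ_B.
Hence θ_B' = 90° − 22.50° = 67.50°.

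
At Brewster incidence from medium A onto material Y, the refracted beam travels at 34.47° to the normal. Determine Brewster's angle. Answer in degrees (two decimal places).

θ_B ≈ 55.53°

Brewster's condition makes the reflected and refracted beams perpendicular: θ_B + θ_t = 90°.
θ_B = 90° − 34.47° = 55.53°.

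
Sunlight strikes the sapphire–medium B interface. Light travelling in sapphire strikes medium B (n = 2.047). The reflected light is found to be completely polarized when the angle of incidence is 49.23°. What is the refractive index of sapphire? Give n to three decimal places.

n ≈ 1.765

At Brewster's angle, tan θ_B = n₂/n₁ with n₁ on the incident side (sapphire) and n₂ on the transmitted side (medium B).
n₁ = n₂ / tan θ_B = 2.047 / tan 49.23° = 1.765.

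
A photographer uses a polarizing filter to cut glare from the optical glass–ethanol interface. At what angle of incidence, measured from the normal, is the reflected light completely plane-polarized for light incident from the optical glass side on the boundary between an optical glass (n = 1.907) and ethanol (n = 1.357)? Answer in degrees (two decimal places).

Here n₂/n₁ = 1.357/1.907 = 0.7116, and Brewster's law gives tan θ_B = n₂/n₁.
So θ_B = arctan 0.7116 = 35.44°.

θ_B ≈ 35.44°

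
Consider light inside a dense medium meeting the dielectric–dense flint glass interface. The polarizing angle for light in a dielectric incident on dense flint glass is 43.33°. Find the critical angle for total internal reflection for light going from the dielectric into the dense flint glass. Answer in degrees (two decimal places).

θ_c ≈ 70.62°

n₂/n₁ = tan 43.33° = 0.9433; the critical angle satisfies sin θ_c = n₂/n₁.
θ_c = arcsin(0.9433) = 70.62°.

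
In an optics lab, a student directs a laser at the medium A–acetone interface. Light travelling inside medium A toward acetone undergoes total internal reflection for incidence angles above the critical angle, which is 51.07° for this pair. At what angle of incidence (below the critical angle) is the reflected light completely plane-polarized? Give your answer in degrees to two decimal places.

θ_B ≈ 37.88°

n₂/n₁ = sin θ_c = sin 51.07° = 0.7779.
tan θ_B equals the same ratio, so θ_B = arctan(0.7779) = 37.88°.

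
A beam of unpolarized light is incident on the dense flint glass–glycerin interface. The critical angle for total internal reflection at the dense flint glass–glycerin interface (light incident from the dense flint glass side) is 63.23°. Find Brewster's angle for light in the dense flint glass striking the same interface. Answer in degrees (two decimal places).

sin θ_c = n₂/n₁, so n₂/n₁ = sin 63.23° = 0.8928.
Brewster: tan θ_B = n₂/n₁ = 0.8928.
θ_B = arctan(0.8928) = 41.76°.

θ_B ≈ 41.76°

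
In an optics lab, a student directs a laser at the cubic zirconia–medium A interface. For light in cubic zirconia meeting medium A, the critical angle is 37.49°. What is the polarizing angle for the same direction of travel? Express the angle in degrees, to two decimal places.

θ_B ≈ 31.33°

At the critical angle sin θ_c = n₂/n₁, giving n₂/n₁ = sin 37.49° = 0.6086.
Then tan θ_B = n₂/n₁ = 0.6086, so θ_B = arctan 0.6086 = 31.33°.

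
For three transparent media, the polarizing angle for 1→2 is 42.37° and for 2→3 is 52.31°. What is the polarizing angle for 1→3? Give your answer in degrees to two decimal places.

tan θ_B(1→2) = n₂/n₁ = tan 42.37° = 0.9122.
tan θ_B(2→3) = n₃/n₂ = tan 52.31° = 1.2943.
Multiplying, n₃/n₁ = 0.9122 × 1.2943 = 1.1806, and θ_B(1→3) = arctan 1.1806 = 49.74°.

θ_B ≈ 49.74°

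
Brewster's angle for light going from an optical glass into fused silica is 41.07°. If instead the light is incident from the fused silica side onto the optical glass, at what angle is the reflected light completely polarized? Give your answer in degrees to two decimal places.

The two Brewster angles are complementary: θ_B' = 90° − θ_B = 90° − 41.07° = 48.93°.

θ_B' ≈ 48.93°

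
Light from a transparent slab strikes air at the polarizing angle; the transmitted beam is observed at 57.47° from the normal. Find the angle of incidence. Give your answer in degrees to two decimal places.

Since the reflected and refracted rays are at right angles at the polarizing angle, θ_B + θ_t = 90°.
So θ_B = 90° − θ_t = 90° − 57.47° = 32.53°.

θ_B ≈ 32.53°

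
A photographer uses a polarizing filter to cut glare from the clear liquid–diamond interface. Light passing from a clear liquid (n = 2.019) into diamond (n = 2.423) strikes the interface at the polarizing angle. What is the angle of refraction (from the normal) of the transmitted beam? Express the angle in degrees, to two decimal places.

tan θ_B = n₂/n₁ = 2.423/2.019 = 1.2001, so θ_B = 50.20°.
The refracted ray is perpendicular to the reflected ray, so θ_t = 90° − θ_B = 39.80°.

θ_t ≈ 39.80°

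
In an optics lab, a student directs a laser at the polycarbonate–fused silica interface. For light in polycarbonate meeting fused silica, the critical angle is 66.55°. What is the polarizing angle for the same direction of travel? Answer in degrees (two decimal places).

θ_B ≈ 42.53°

n₂/n₁ = sin θ_c = sin 66.55° = 0.9174.
tan θ_B equals the same ratio, so θ_B = arctan(0.9174) = 42.53°.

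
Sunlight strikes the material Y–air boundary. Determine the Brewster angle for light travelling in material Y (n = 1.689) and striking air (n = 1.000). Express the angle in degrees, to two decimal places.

Here n₂/n₁ = 1.000/1.689 = 0.5921, and Brewster's law gives tan θ_B = n₂/n₁. Taking the arctangent, θ_B = 30.63°.

θ_B ≈ 30.63°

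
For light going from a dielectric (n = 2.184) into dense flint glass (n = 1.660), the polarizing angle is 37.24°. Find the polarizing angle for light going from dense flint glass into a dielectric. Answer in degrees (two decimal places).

The two Brewster angles are complementary: θ_B' = 90° − θ_B = 90° − 37.24° = 52.76°.

θ_B' ≈ 52.76°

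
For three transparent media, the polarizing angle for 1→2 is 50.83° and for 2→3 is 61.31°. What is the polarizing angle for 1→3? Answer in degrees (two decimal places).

θ_B ≈ 65.97°

Each Brewster angle gives a ratio: n₂/n₁ = tan 50.83° = 1.2274, n₃/n₂ = tan 61.31° = 1.8273.
n₃/n₁ = 2.2429. Then tan θ_B(1→3) = n₃/n₁, so θ_B(1→3) = arctan(2.2429) = 65.97°.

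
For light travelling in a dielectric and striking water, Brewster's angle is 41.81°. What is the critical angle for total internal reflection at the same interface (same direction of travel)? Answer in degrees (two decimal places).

n₂/n₁ = tan 41.81° = 0.8944; the critical angle satisfies sin θ_c = n₂/n₁.
θ_c = arcsin(0.8944) = 63.43°.

θ_c ≈ 63.43°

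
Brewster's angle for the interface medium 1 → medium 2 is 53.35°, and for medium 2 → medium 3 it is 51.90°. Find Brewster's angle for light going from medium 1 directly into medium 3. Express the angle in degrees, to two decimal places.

θ_B ≈ 59.74°

Each Brewster angle gives a ratio: n₂/n₁ = tan 53.35° = 1.3440, n₃/n₂ = tan 51.90° = 1.2753.
Multiplying, n₃/n₁ = 1.3440 × 1.2753 = 1.7141, and θ_B(1→3) = arctan 1.7141 = 59.74°.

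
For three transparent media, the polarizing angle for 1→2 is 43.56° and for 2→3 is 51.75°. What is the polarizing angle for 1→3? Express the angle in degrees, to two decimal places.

tan θ_B(1→2) = n₂/n₁ = tan 43.56° = 0.9510.
tan θ_B(2→3) = n₃/n₂ = tan 51.75° = 1.2685.
Multiplying, n₃/n₁ = 0.9510 × 1.2685 = 1.2063, and θ_B(1→3) = arctan 1.2063 = 50.34°.

θ_B ≈ 50.34°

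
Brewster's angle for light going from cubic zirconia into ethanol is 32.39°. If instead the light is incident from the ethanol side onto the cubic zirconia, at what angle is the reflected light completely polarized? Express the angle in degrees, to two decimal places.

The two Brewster angles are complementary: θ_B' = 90° − θ_B = 90° − 32.39° = 57.61°.

θ_B' ≈ 57.61°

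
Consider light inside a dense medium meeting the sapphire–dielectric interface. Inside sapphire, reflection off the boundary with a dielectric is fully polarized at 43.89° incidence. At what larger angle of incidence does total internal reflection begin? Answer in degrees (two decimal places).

n₂/n₁ = tan 43.89° = 0.9620; the critical angle satisfies sin θ_c = n₂/n₁.
θ_c = arcsin(0.9620) = 74.15°.

θ_c ≈ 74.15°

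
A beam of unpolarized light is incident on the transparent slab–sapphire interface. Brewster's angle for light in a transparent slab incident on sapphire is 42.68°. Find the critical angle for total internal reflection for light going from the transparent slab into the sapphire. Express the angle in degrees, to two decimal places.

θ_c ≈ 67.24°

From Brewster, n₂/n₁ = tan θ_B = tan 42.68° = 0.9221.
Then sin θ_c = n₂/n₁ = 0.9221, so θ_c = arcsin 0.9221 = 67.24°.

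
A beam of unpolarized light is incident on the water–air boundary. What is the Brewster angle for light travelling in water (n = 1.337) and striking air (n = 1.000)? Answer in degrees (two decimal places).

θ_B ≈ 36.79°

tan θ_B = n₂/n₁ = 1.000/1.337 = 0.7479.
So θ_B = arctan 0.7479 = 36.79°.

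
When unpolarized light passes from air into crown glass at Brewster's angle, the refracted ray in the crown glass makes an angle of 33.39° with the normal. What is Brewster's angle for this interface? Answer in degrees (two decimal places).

Since the reflected and refracted rays are at right angles at the polarizing angle, θ_B + θ_t = 90°.
θ_B = 90° − 33.39° = 56.61°.

θ_B ≈ 56.61°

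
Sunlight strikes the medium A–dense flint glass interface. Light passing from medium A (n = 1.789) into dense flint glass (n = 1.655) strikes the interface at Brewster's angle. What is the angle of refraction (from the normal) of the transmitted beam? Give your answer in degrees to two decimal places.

θ_t ≈ 47.23°

First find Brewster's angle: tan θ_B = 1.655/1.789 = 0.9251, giving θ_B = 42.77°.
Since θ_B + θ_t = 90° at Brewster incidence, θ_t = 90° − 42.77° = 47.23°.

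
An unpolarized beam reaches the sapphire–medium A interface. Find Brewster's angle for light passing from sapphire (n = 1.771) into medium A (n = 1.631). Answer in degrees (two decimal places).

Brewster's condition: tan θ_B = n₂/n₁ = 1.631/1.771 = 0.9209.
So θ_B = arctan 0.9209 = 42.64°.

θ_B ≈ 42.64°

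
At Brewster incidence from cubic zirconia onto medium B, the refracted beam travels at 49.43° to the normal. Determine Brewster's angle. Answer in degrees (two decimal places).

θ_B ≈ 40.57°

At Brewster's angle the reflected and refracted rays are perpendicular, so θ_B + θ_t = 90°.
So θ_B = 90° − θ_t = 90° − 49.43° = 40.57°.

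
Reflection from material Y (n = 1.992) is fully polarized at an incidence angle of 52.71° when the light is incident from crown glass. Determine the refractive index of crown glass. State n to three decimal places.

At Brewster's angle, tan θ_B = n₂/n₁ with n₁ on the incident side (crown glass) and n₂ on the transmitted side (material Y).
n₁ = n₂ / tan θ_B = 1.992 / tan 52.71° = 1.517.

n ≈ 1.517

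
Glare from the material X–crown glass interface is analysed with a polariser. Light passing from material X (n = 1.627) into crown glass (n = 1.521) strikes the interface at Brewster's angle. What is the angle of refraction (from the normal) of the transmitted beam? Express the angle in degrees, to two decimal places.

First find Brewster's angle: tan θ_B = 1.521/1.627 = 0.9348, giving θ_B = 43.07°.
The refracted ray is perpendicular to the reflected ray, so θ_t = 90° − θ_B = 46.93°.

θ_t ≈ 46.93°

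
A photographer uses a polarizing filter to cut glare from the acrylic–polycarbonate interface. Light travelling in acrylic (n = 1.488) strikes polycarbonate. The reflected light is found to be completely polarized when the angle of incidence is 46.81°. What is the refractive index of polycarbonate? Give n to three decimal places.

n ≈ 1.585

Full polarization of the reflected beam means tan θ_B = n₂/n₁, where n₁ is the incident medium (acrylic).
n₂ = n₁ tan θ_B = 1.488 × tan 46.81° = 1.585.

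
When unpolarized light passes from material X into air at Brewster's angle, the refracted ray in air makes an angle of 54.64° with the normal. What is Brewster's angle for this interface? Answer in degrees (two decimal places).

At Brewster's angle the reflected and refracted rays are perpendicular, so θ_B + θ_t = 90°.
So θ_B = 90° − θ_t = 90° − 54.64° = 35.36°.

θ_B ≈ 35.36°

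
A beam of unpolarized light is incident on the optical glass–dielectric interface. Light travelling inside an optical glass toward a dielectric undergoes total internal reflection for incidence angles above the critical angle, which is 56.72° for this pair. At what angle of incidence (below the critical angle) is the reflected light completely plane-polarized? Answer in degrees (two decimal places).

sin θ_c = n₂/n₁, so n₂/n₁ = sin 56.72° = 0.8360.
Brewster: tan θ_B = n₂/n₁ = 0.8360.
θ_B = arctan(0.8360) = 39.90°.

θ_B ≈ 39.90°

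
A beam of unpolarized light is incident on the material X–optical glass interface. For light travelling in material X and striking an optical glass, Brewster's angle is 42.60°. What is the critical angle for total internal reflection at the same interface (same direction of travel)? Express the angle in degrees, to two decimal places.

θ_c ≈ 66.86°

From Brewster, n₂/n₁ = tan θ_B = tan 42.60° = 0.9195.
Then sin θ_c = n₂/n₁ = 0.9195, so θ_c = arcsin 0.9195 = 66.86°.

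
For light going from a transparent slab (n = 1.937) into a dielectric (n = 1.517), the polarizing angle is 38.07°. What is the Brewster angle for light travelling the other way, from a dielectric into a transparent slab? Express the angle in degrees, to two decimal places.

θ_B' ≈ 51.93°

tan θ_B' = n₁/n₂ = 1/tan θ_B, so θ_B' = 90° − θ_B.
θ_B' = 90° − 38.07° = 51.93°.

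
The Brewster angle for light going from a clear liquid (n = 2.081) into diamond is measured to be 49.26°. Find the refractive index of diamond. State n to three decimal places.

Brewster's law: tan θ_B = n₂/n₁ (light incident in a clear liquid, refracted into diamond).
n₂ = n₁ tan θ_B = 2.081 × tan 49.26° = 2.416.

n ≈ 2.416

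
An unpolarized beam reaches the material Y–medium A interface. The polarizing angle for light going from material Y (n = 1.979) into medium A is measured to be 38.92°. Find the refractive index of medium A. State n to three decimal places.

At the polarizing angle, tan θ_B = n₂/n₁ with n₁ on the incident side (material Y) and n₂ on the transmitted side (medium A).
n₂ = n₁ tan θ_B = 1.979 × tan 38.92° = 1.598.

n ≈ 1.598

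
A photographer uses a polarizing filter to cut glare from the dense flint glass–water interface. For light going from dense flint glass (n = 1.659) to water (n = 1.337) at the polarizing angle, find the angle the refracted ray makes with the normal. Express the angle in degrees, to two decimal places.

θ_t ≈ 51.13°

tan θ_B = n₂/n₁ = 1.337/1.659 = 0.8059, so θ_B = 38.87°.
Since θ_B + θ_t = 90° at Brewster incidence, θ_t = 90° − 38.87° = 51.13°.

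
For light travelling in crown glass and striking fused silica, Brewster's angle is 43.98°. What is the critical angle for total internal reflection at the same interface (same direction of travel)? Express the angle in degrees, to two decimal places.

θ_c ≈ 74.80°

From Brewster, n₂/n₁ = tan θ_B = tan 43.98° = 0.9650.
Then sin θ_c = n₂/n₁ = 0.9650, so θ_c = arcsin 0.9650 = 74.80°.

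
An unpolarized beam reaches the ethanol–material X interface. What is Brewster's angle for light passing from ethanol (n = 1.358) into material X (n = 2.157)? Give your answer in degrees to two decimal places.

θ_B ≈ 57.81°

At Brewster's angle the reflected and refracted rays are perpendicular, which with Snell's law gives tan θ_B = n₂/n₁.
tan θ_B = n₂/n₁ = 2.157/1.358 = 1.5884.
So θ_B = arctan 1.5884 = 57.81°.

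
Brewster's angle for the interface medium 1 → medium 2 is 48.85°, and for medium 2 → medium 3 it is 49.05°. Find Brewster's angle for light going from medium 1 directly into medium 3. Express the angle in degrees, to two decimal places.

θ_B ≈ 52.83°

Each Brewster angle gives a ratio: n₂/n₁ = tan 48.85° = 1.1443, n₃/n₂ = tan 49.05° = 1.1524.
So n₃/n₁ = (n₂/n₁)(n₃/n₂) = 1.1443 × 1.1524 = 1.3187.
θ_B(1→3) = arctan(1.3187) = 52.83°.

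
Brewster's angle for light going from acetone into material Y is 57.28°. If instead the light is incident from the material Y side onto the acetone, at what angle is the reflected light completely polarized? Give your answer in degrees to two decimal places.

θ_B' ≈ 32.72°

Reversing the direction swaps n₁ and n₂, so tan θ_B' = 1/tan θ_B and θ_B' = 90° − θ_B.
Hence θ_B' = 90° − 57.28° = 32.72°.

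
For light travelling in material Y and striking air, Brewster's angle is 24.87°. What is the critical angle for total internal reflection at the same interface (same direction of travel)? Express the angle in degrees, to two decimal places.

θ_c ≈ 27.62°

From Brewster, n₂/n₁ = tan θ_B = tan 24.87° = 0.4635.
Then sin θ_c = n₂/n₁ = 0.4635, so θ_c = arcsin 0.4635 = 27.62°.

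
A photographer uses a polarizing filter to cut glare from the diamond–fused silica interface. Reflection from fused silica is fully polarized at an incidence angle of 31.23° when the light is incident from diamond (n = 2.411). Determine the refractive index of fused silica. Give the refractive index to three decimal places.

n ≈ 1.462

Brewster's law: tan θ_B = n₂/n₁ (light incident in diamond, refracted into fused silica).
n₂ = n₁ tan θ_B = 2.411 × tan 31.23° = 1.462.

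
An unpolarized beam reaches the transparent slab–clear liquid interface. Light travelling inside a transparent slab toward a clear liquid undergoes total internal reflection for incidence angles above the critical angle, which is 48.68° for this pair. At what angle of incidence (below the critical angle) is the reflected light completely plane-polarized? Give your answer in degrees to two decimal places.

n₂/n₁ = sin θ_c = sin 48.68° = 0.7510.
tan θ_B equals the same ratio, so θ_B = arctan(0.7510) = 36.91°.

θ_B ≈ 36.91°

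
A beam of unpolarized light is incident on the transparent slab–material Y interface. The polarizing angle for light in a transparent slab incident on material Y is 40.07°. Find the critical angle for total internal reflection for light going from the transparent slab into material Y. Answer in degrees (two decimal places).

tan θ_B = n₂/n₁ = tan 40.07° = 0.8412.
Total internal reflection: sin θ_c = n₂/n₁ = 0.8412.
θ_c = arcsin(0.8412) = 57.27°.

θ_c ≈ 57.27°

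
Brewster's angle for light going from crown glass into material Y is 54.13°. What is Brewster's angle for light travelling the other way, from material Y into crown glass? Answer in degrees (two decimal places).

The two Brewster angles are complementary: θ_B' = 90° − θ_B = 90° − 54.13° = 35.87°.

θ_B' ≈ 35.87°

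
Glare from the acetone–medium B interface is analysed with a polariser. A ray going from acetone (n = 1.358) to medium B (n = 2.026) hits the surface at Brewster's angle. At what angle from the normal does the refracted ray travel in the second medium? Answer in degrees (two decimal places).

tan θ_B = n₂/n₁ = 2.026/1.358 = 1.4919, so θ_B = 56.17°.
At Brewster's angle the reflected and refracted rays are perpendicular, so θ_t = 90° − θ_B = 90° − 56.17° = 33.83°.

θ_t ≈ 33.83°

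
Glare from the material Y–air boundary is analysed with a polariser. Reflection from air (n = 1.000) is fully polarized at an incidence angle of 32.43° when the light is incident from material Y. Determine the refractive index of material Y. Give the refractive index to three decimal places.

Full polarization of the reflected beam means tan θ_B = n₂/n₁, where n₁ is the incident medium (material Y).
n₁ = n₂ / tan θ_B = 1.000 / tan 32.43° = 1.574.

n ≈ 1.574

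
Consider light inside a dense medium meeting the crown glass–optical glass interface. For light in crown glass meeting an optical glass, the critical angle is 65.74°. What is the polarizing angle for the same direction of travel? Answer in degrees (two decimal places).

θ_B ≈ 42.36°

At the critical angle sin θ_c = n₂/n₁, giving n₂/n₁ = sin 65.74° = 0.9117.
Then tan θ_B = n₂/n₁ = 0.9117, so θ_B = arctan 0.9117 = 42.36°.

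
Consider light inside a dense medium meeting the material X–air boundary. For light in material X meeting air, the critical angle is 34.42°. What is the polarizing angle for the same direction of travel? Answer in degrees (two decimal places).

θ_B ≈ 29.48°

At the critical angle sin θ_c = n₂/n₁, giving n₂/n₁ = sin 34.42° = 0.5653.
Then tan θ_B = n₂/n₁ = 0.5653, so θ_B = arctan 0.5653 = 29.48°.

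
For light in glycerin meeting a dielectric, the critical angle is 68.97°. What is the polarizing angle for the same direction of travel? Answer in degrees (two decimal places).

n₂/n₁ = sin θ_c = sin 68.97° = 0.9334.
tan θ_B equals the same ratio, so θ_B = arctan(0.9334) = 43.03°.

θ_B ≈ 43.03°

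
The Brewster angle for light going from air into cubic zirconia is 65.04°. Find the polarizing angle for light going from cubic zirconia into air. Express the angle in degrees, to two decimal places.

θ_B' ≈ 24.96°

Reversing the direction swaps n₁ and n₂, so tan θ_B' = 1/tan θ_B and θ_B' = 90° − θ_B.
Hence θ_B' = 90° − 65.04° = 24.96°.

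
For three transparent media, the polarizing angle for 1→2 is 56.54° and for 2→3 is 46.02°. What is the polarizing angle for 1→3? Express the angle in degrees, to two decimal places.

θ_B ≈ 57.47°

Each Brewster angle gives a ratio: n₂/n₁ = tan 56.54° = 1.5131, n₃/n₂ = tan 46.02° = 1.0363.
Multiplying, n₃/n₁ = 1.5131 × 1.0363 = 1.5680, and θ_B(1→3) = arctan 1.5680 = 57.47°.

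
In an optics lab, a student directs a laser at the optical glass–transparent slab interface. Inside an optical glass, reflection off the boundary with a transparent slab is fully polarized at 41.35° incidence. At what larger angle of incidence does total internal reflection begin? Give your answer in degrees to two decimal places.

θ_c ≈ 61.65°

From Brewster, n₂/n₁ = tan θ_B = tan 41.35° = 0.8801.
Then sin θ_c = n₂/n₁ = 0.8801, so θ_c = arcsin 0.8801 = 61.65°.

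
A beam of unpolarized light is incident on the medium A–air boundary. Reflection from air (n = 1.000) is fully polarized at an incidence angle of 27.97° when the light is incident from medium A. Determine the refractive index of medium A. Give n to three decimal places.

n ≈ 1.883

Brewster's law: tan θ_B = n₂/n₁ (light incident in medium A, refracted into air).
n₁ = n₂ / tan θ_B = 1.000 / tan 27.97° = 1.883.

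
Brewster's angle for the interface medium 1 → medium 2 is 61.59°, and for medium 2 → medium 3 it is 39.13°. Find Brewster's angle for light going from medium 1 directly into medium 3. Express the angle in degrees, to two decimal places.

n₂/n₁ = tan 61.59° = 1.8487 and n₃/n₂ = tan 39.13° = 0.8135.
n₃/n₁ = 1.5040. Then tan θ_B(1→3) = n₃/n₁, so θ_B(1→3) = arctan(1.5040) = 56.38°.

θ_B ≈ 56.38°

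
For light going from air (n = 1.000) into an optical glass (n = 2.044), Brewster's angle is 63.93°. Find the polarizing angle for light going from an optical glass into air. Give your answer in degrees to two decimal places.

θ_B' ≈ 26.07°

The two Brewster angles are complementary: θ_B' = 90° − θ_B = 90° − 63.93° = 26.07°.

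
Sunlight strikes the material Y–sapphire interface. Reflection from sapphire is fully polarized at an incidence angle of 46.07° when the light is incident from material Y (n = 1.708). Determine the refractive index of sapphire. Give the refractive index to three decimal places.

n ≈ 1.773

At the Brewster angle, tan θ_B = n₂/n₁ with n₁ on the incident side (material Y) and n₂ on the transmitted side (sapphire).
n₂ = n₁ tan θ_B = 1.708 × tan 46.07° = 1.773.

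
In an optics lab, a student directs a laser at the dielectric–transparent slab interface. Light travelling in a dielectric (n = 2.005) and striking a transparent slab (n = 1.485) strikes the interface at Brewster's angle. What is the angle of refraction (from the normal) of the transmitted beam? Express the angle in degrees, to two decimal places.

tan θ_B = n₂/n₁ = 1.485/2.005 = 0.7406, so θ_B = 36.53°.
Since θ_B + θ_t = 90° at Brewster incidence, θ_t = 90° − 36.53° = 53.47°.

θ_t ≈ 53.47°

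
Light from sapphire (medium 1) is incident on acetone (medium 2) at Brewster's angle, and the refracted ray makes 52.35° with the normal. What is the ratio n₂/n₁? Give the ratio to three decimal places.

n₂/n₁ ≈ 0.771

At Brewster incidence θ_B = 90° − θ_t = 90° − 52.35° = 37.65°.
Then n₂/n₁ = tan θ_B = tan 37.65° = 0.771.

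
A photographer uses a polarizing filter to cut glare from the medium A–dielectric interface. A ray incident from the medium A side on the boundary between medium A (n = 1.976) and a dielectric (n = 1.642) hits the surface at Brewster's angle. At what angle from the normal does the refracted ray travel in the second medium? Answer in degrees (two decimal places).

θ_t ≈ 50.27°

First find Brewster's angle: tan θ_B = 1.642/1.976 = 0.8310, giving θ_B = 39.73°.
Since θ_B + θ_t = 90° at Brewster incidence, θ_t = 90° − 39.73° = 50.27°.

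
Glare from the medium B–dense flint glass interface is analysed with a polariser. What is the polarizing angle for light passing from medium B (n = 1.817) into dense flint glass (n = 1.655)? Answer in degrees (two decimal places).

θ_B ≈ 42.33°

tan θ_B = n₂/n₁ = 1.655/1.817 = 0.9108. Taking the arctangent, θ_B = 42.33°.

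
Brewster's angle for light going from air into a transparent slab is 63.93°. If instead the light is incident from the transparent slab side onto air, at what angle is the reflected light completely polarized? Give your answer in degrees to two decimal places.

θ_B' ≈ 26.07°

tan θ_B' = n₁/n₂ = 1/tan θ_B, so θ_B' = 90° − θ_B.
θ_B' = 90° − 63.93° = 26.07°.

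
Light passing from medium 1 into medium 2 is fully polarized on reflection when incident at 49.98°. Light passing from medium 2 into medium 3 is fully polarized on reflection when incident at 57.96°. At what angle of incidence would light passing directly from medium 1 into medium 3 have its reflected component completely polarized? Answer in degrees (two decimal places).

θ_B ≈ 62.28°

tan θ_B(1→2) = n₂/n₁ = tan 49.98° = 1.1909.
tan θ_B(2→3) = n₃/n₂ = tan 57.96° = 1.5979.
n₃/n₁ = 1.9029. Then tan θ_B(1→3) = n₃/n₁, so θ_B(1→3) = arctan(1.9029) = 62.28°.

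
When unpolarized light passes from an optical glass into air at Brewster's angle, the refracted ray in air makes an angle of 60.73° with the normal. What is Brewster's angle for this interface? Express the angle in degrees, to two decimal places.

θ_B ≈ 29.27°

At Brewster's angle the reflected and refracted rays are perpendicular, so θ_B + θ_t = 90°.
θ_B = 90° − 60.73° = 29.27°.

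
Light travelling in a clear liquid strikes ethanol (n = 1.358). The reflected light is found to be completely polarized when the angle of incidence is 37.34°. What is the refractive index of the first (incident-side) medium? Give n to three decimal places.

n ≈ 1.780

Full polarization of the reflected beam means tan θ_B = n₂/n₁, where n₁ is the incident medium (a clear liquid).
n₁ = n₂ / tan θ_B = 1.358 / tan 37.34° = 1.780.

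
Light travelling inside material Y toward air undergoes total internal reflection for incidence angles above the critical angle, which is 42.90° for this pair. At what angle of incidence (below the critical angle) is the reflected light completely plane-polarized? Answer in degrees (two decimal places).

At the critical angle sin θ_c = n₂/n₁, giving n₂/n₁ = sin 42.90° = 0.6807.
Then tan θ_B = n₂/n₁ = 0.6807, so θ_B = arctan 0.6807 = 34.24°.

θ_B ≈ 34.24°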